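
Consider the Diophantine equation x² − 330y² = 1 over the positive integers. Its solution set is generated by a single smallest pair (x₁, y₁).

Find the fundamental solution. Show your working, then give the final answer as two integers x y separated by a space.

109 6

√330 → a₀=18, period (6,36); ℓ=2 even so k=1
step 0: (18, 1)  from 18·(1,0) + (0,1)
step 1: (109, 6)  from 6·(18,1) + (1,0)
fundamental: x₁=109, y₁=6  (since 11881 − 330·36 = 1)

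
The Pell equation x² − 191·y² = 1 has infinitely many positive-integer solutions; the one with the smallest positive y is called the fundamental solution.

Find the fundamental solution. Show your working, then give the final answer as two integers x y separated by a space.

√191 → a₀=13, period (1,4,1,1,3,…,4,1,26); ℓ=16 even so k=15
a_0=13:  p_0=13·1+0=13,  q_0=13·0+1=1
a_1=1:  p_1=1·13+1=14,  q_1=1·1+0=1
a_2=4:  p_2=4·14+13=69,  q_2=4·1+1=5
a_3=1:  p_3=1·69+14=83,  q_3=1·5+1=6
…
a_5=3:  p_5=3·152+83=539,  q_5=3·11+6=39
a_6=2:  p_6=2·539+152=1230,  q_6=2·39+11=89
…
a_10=2:  p_10=2·83433+40217=207083,  q_10=2·6037+2910=14984
…
a_14=4:  p_14=4·1616447+911765=7377553,  q_14=4·116962+65973=533821
a_15=1:  p_15=1·7377553+1616447=8994000,  q_15=1·533821+116962=650783
(x₁, y₁) = (8994000, 650783);  8994000² − 191·650783² = 1 ✓

8994000 650783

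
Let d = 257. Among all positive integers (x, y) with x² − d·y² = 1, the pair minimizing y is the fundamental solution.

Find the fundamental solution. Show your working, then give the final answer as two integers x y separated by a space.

√257 → a₀=16, period (32); ℓ=1 odd so k=1
k=0  a_k=16  p_k/q_k = 16/1
k=1  a_k=32  p_k/q_k = 513/32
fundamental: x₁=513, y₁=32  (since 263169 − 257·1024 = 1)

513 32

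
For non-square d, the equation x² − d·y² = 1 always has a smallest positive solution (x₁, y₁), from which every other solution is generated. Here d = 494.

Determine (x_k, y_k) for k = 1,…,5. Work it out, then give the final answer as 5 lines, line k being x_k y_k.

[22; 4,2,2,1,2,1,2,2,4,44] for √494; ℓ=10 ⇒ convergent index 9
a_0=22:  p_0=22·1+0=22,  q_0=22·0+1=1
…
a_3=2:  p_3=2·200+89=489,  q_3=2·9+4=22
…
a_8=2:  p_8=2·6979+2556=16514,  q_8=2·314+115=743
a_9=4:  p_9=4·16514+6979=73035,  q_9=4·743+314=3286
fundamental: x₁=73035, y₁=3286  (since 5334111225 − 494·10797796 = 1)
(73035+3286√494)^2 = 10668222449 + 479986020√494
(73035+3286√494)^3 = 1558307253052395 + 70111557938114√494
(73035+3286√494)^4 = 227621940442695115201 + 10241195267540325960√494
(73035+3286√494)^5 = 33248736838906168224357675 + 1495931392659503855039086√494

73035 3286
10668222449 479986020
1558307253052395 70111557938114
227621940442695115201 10241195267540325960
33248736838906168224357675 1495931392659503855039086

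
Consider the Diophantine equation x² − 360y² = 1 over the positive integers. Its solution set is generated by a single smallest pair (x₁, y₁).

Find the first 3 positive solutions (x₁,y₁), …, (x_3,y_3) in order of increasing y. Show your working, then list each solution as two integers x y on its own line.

[18; 1,36] for √360; ℓ=2 ⇒ convergent index 1
k=0  a_k=18  p_k/q_k = 18/1
k=1  a_k=1  p_k/q_k = 19/1
fundamental: x₁=19, y₁=1  (since 361 − 360·1 = 1)
(x_2, y_2) = (19·19 + 360·1·1, 19·1 + 1·19) = (721, 38)
(x_3, y_3) = (19·721 + 360·1·38, 19·38 + 1·721) = (27379, 1443)

19 1
721 38
27379 1443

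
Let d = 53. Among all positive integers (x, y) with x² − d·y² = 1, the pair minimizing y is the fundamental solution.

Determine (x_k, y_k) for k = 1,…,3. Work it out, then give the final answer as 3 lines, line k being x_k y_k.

66249 9100
8777860001 1205731800
1163048894346249 159757052027300

√53 = [7; 3,1,1,3,14, …], period ℓ=5 (odd) → k=9
k=0  a_k=7  p_k/q_k = 7/1
…
k=7  a_k=1  p_k/q_k = 10578/1453
k=8  a_k=1  p_k/q_k = 18557/2549
k=9  a_k=3  p_k/q_k = 66249/9100
(x₁, y₁) = (66249, 9100);  66249² − 53·9100² = 1 ✓
(66249+9100√53)^2 = 8777860001 + 1205731800√53
(66249+9100√53)^3 = 1163048894346249 + 159757052027300√53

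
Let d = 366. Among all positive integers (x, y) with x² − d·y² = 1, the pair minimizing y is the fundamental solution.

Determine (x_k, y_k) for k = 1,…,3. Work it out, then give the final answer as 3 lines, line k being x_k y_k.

907925 47458
1648655611249 86176609300
2993711291685588725 156483795997357542

√366 → a₀=19, period (7,1,1,1,2,12,2,1,1,1,7,38); ℓ=12 even so k=11
i=0: a=19 ⇒ p=19, q=1
i=1: a=7 ⇒ p=134, q=7
i=2: a=1 ⇒ p=153, q=8
…
i=7: a=2 ⇒ p=30055, q=1571
i=8: a=1 ⇒ p=44499, q=2326
…
i=10: a=1 ⇒ p=119053, q=6223
i=11: a=7 ⇒ p=907925, q=47458
(x₁, y₁) = (907925, 47458);  907925² − 366·47458² = 1 ✓
(907925+47458√366)^2 = 1648655611249 + 86176609300√366
(907925+47458√366)^3 = 2993711291685588725 + 156483795997357542√366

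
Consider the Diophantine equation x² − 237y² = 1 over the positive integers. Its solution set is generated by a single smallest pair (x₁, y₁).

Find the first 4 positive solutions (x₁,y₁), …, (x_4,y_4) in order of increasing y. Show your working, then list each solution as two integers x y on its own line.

√237 → a₀=15, period (2,1,1,7,10,7,1,1,2,30); ℓ=10 even so k=9
k=0  a_k=15  p_k/q_k = 15/1
…
k=7  a_k=1  p_k/q_k = 48001/3118
k=8  a_k=1  p_k/q_k = 90075/5851
k=9  a_k=2  p_k/q_k = 228151/14820
→ (228151, 14820).  Check: 228151²=52052878801, 237·14820²=52052878800, difference 1.
k=2:  x_2 = 228151·228151+237·14820·14820 = 104105757601,  y_2 = 228151·14820+14820·228151 = 6762395640
k=3:  x_3 = 228151·104105757601+237·14820·6762395640 = 47503665404623351,  y_3 = 228151·6762395640+14820·104105757601 = 3085694655308460
k=4:  x_4 = 228151·47503665404623351+237·14820·3085694655308460 = 21676017531356338550401,  y_4 = 228151·3085694655308460+14820·47503665404623351 = 1408008642599798519280

228151 14820
104105757601 6762395640
47503665404623351 3085694655308460
21676017531356338550401 1408008642599798519280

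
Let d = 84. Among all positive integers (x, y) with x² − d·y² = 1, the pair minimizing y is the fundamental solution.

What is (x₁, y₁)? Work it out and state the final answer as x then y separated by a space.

√84 = [9; 6,18, …], period ℓ=2 (even) → k=1
k=0  a_k=9  p_k/q_k = 9/1
k=1  a_k=6  p_k/q_k = 55/6
fundamental: x₁=55, y₁=6  (since 3025 − 84·36 = 1)

55 6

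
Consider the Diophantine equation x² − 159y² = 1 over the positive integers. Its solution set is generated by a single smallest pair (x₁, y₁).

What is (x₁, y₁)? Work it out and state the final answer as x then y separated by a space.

1324 105

[12; 1,1,1,1,3,1,1,1,1,24] for √159; ℓ=10 ⇒ convergent index 9
step 0: (12, 1)  from 12·(1,0) + (0,1)
step 1: (13, 1)  from 1·(12,1) + (1,0)
…
step 4: (63, 5)  from 1·(38,3) + (25,2)
step 5: (227, 18)  from 3·(63,5) + (38,3)
…
step 7: (517, 41)  from 1·(290,23) + (227,18)
step 8: (807, 64)  from 1·(517,41) + (290,23)
step 9: (1324, 105)  from 1·(807,64) + (517,41)
fundamental: x₁=1324, y₁=105  (since 1752976 − 159·11025 = 1)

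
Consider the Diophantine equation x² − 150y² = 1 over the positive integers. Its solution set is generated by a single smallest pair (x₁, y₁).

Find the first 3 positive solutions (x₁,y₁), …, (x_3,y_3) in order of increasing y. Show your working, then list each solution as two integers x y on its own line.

d=150: √d = [12; 4,24] (ℓ=2, even), read p_1/q_1
step 0: (12, 1)  from 12·(1,0) + (0,1)
step 1: (49, 4)  from 4·(12,1) + (1,0)
(x₁, y₁) = (49, 4);  49² − 150·4² = 1 ✓
k=2:  x_2 = 49·49+150·4·4 = 4801,  y_2 = 49·4+4·49 = 392
k=3:  x_3 = 49·4801+150·4·392 = 470449,  y_3 = 49·392+4·4801 = 38412

49 4
4801 392
470449 38412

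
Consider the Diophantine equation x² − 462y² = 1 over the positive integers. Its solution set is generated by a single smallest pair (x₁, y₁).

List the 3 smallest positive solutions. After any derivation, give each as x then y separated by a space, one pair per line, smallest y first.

√462 = [21; 2,42, …], period ℓ=2 (even) → k=1
step 0: (21, 1)  from 21·(1,0) + (0,1)
step 1: (43, 2)  from 2·(21,1) + (1,0)
→ (43, 2).  Check: 43²=1849, 462·2²=1848, difference 1.
(x_2, y_2) = (43·43 + 462·2·2, 43·2 + 2·43) = (3697, 172)
(x_3, y_3) = (43·3697 + 462·2·172, 43·172 + 2·3697) = (317899, 14790)

43 2
3697 172
317899 14790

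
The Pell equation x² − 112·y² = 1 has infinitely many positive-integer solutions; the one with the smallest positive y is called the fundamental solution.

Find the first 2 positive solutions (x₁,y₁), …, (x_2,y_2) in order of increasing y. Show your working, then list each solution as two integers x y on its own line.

√112 = [10; 1,1,2,1,1,20, …], period ℓ=6 (even) → k=5
step 0: (10, 1)  from 10·(1,0) + (0,1)
step 1: (11, 1)  from 1·(10,1) + (1,0)
…
step 3: (53, 5)  from 2·(21,2) + (11,1)
step 4: (74, 7)  from 1·(53,5) + (21,2)
step 5: (127, 12)  from 1·(74,7) + (53,5)
(x₁, y₁) = (127, 12);  127² − 112·12² = 1 ✓
n=2: (127,12)∘(127,12) = (127·127+112·12·12, 127·12+12·127) = (32257,3048)

127 12
32257 3048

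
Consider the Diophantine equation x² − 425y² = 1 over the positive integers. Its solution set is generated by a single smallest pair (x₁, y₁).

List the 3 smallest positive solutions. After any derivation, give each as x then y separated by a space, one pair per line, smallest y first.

[20; 1,1,1,1,1,1,40] for √425; ℓ=7 ⇒ convergent index 13
step 0: (20, 1)  from 20·(1,0) + (0,1)
step 1: (21, 1)  from 1·(20,1) + (1,0)
…
step 5: (165, 8)  from 1·(103,5) + (62,3)
…
step 10: (33191, 1610)  from 1·(22038,1069) + (11153,541)
…
step 12: (88420, 4289)  from 1·(55229,2679) + (33191,1610)
step 13: (143649, 6968)  from 1·(88420,4289) + (55229,2679)
fundamental: x₁=143649, y₁=6968  (since 20635035201 − 425·48553024 = 1)
n=2: (143649,6968)∘(143649,6968) = (143649·143649+425·6968·6968, 143649·6968+6968·143649) = (41270070401,2001892464)
n=3: (41270070401,2001892464)∘(143649,6968) = (143649·41270070401+425·6968·2001892464, 143649·2001892464+6968·41270070401) = (11856808685922849,575139701115304)

143649 6968
41270070401 2001892464
11856808685922849 575139701115304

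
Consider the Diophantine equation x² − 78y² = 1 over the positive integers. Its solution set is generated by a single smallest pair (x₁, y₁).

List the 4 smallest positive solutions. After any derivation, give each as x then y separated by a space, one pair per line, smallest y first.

d=78: √d = [8; 1,4,1,16] (ℓ=4, even), read p_3/q_3
i=0: a=8 ⇒ p=8, q=1
i=1: a=1 ⇒ p=9, q=1
i=2: a=4 ⇒ p=44, q=5
i=3: a=1 ⇒ p=53, q=6
(x₁, y₁) = (53, 6);  53² − 78·6² = 1 ✓
(x_2, y_2) = (53·53 + 78·6·6, 53·6 + 6·53) = (5617, 636)
(x_3, y_3) = (53·5617 + 78·6·636, 53·636 + 6·5617) = (595349, 67410)
(x_4, y_4) = (53·595349 + 78·6·67410, 53·67410 + 6·595349) = (63101377, 7144824)

53 6
5617 636
595349 67410
63101377 7144824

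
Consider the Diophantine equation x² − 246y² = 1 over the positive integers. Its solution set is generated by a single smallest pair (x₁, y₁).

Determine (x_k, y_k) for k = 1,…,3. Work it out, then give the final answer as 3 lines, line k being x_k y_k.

88805 5662
15772656049 1005627820
2801381440774085 178609557104538

√246 = [15; 1,2,5,1,14,1,5,2,1,30, …], period ℓ=10 (even) → k=9
k=0  a_k=15  p_k/q_k = 15/1
k=1  a_k=1  p_k/q_k = 16/1
k=2  a_k=2  p_k/q_k = 47/3
k=3  a_k=5  p_k/q_k = 251/16
k=4  a_k=1  p_k/q_k = 298/19
…
k=6  a_k=1  p_k/q_k = 4721/301
…
k=8  a_k=2  p_k/q_k = 60777/3875
k=9  a_k=1  p_k/q_k = 88805/5662
→ (88805, 5662).  Check: 88805²=7886328025, 246·5662²=7886328024, difference 1.
(88805+5662√246)^2 = 15772656049 + 1005627820√246
(88805+5662√246)^3 = 2801381440774085 + 178609557104538√246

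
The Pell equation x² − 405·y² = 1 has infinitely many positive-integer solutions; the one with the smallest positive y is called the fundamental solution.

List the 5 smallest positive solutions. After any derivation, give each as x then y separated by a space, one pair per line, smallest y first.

161 8
51841 2576
16692641 829464
5374978561 267084832
1730726404001 86000486440

d=405: √d = [20; 8,40] (ℓ=2, even), read p_1/q_1
step 0: (20, 1)  from 20·(1,0) + (0,1)
step 1: (161, 8)  from 8·(20,1) + (1,0)
fundamental: x₁=161, y₁=8  (since 25921 − 405·64 = 1)
k=2:  x_2 = 161·161+405·8·8 = 51841,  y_2 = 161·8+8·161 = 2576
k=3:  x_3 = 161·51841+405·8·2576 = 16692641,  y_3 = 161·2576+8·51841 = 829464
k=4:  x_4 = 161·16692641+405·8·829464 = 5374978561,  y_4 = 161·829464+8·16692641 = 267084832
k=5:  x_5 = 161·5374978561+405·8·267084832 = 1730726404001,  y_5 = 161·267084832+8·5374978561 = 86000486440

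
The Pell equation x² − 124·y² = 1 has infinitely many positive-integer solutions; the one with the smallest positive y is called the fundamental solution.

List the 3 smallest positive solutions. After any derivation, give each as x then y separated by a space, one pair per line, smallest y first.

4620799 414960
42703566796801 3834893506080
394649197502177907199 35440544156001500880

d=124: √d = [11; 7,2,1,1,1,…,2,7,22] (ℓ=16, even), read p_15/q_15
step 0: (11, 1)  from 11·(1,0) + (0,1)
step 1: (78, 7)  from 7·(11,1) + (1,0)
step 2: (167, 15)  from 2·(78,7) + (11,1)
step 3: (245, 22)  from 1·(167,15) + (78,7)
step 4: (412, 37)  from 1·(245,22) + (167,15)
…
step 7: (3040, 273)  from 1·(2383,214) + (657,59)
…
step 10: (67292, 6043)  from 3·(17583,1579) + (14543,1306)
…
step 12: (152167, 13665)  from 1·(84875,7622) + (67292,6043)
step 13: (237042, 21287)  from 1·(152167,13665) + (84875,7622)
step 14: (626251, 56239)  from 2·(237042,21287) + (152167,13665)
step 15: (4620799, 414960)  from 7·(626251,56239) + (237042,21287)
→ (4620799, 414960).  Check: 4620799²=21351783398401, 124·414960²=21351783398400, difference 1.
n=2: (4620799,414960)∘(4620799,414960) = (4620799·4620799+124·414960·414960, 4620799·414960+414960·4620799) = (42703566796801,3834893506080)
n=3: (42703566796801,3834893506080)∘(4620799,414960) = (4620799·42703566796801+124·414960·3834893506080, 4620799·3834893506080+414960·42703566796801) = (394649197502177907199,35440544156001500880)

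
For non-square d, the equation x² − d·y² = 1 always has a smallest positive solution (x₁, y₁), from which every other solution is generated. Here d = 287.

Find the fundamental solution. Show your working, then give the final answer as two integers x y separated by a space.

[16; 1,15,1,32] for √287; ℓ=4 ⇒ convergent index 3
i=0: a=16 ⇒ p=16, q=1
i=1: a=1 ⇒ p=17, q=1
i=2: a=15 ⇒ p=271, q=16
i=3: a=1 ⇒ p=288, q=17
(x₁, y₁) = (288, 17);  288² − 287·17² = 1 ✓

288 17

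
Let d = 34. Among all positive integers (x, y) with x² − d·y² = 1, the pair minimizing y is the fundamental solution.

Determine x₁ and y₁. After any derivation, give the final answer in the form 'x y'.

35 6

d=34: √d = [5; 1,4,1,10] (ℓ=4, even), read p_3/q_3
a_0=5:  p_0=5·1+0=5,  q_0=5·0+1=1
…
a_2=4:  p_2=4·6+5=29,  q_2=4·1+1=5
a_3=1:  p_3=1·29+6=35,  q_3=1·5+1=6
fundamental: x₁=35, y₁=6  (since 1225 − 34·36 = 1)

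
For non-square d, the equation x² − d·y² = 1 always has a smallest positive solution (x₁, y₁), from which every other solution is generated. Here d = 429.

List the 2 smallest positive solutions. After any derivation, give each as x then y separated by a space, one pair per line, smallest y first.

[20; 1,2,2,9,1,12,1,9,2,2,1,40] for √429; ℓ=12 ⇒ convergent index 11
step 0: (20, 1)  from 20·(1,0) + (0,1)
…
step 2: (62, 3)  from 2·(21,1) + (20,1)
…
step 5: (1512, 73)  from 1·(1367,66) + (145,7)
step 6: (19511, 942)  from 12·(1512,73) + (1367,66)
step 7: (21023, 1015)  from 1·(19511,942) + (1512,73)
step 8: (208718, 10077)  from 9·(21023,1015) + (19511,942)
step 9: (438459, 21169)  from 2·(208718,10077) + (21023,1015)
step 10: (1085636, 52415)  from 2·(438459,21169) + (208718,10077)
step 11: (1524095, 73584)  from 1·(1085636,52415) + (438459,21169)
(x₁, y₁) = (1524095, 73584);  1524095² − 429·73584² = 1 ✓
(x_2, y_2) = (1524095·1524095 + 429·73584·73584, 1524095·73584 + 73584·1524095) = (4645731138049, 224298012960)

1524095 73584
4645731138049 224298012960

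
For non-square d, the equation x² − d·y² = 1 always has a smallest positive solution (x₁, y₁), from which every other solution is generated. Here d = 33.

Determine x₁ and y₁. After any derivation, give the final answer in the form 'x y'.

23 4

√33 = [5; 1,2,1,10, …], period ℓ=4 (even) → k=3
k=0  a_k=5  p_k/q_k = 5/1
k=1  a_k=1  p_k/q_k = 6/1
k=2  a_k=2  p_k/q_k = 17/3
k=3  a_k=1  p_k/q_k = 23/4
fundamental: x₁=23, y₁=4  (since 529 − 33·16 = 1)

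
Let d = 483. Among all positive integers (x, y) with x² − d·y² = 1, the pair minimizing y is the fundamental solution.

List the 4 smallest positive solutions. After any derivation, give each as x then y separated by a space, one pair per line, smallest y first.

22 1
967 44
42526 1935
1870177 85096

√483 → a₀=21, period (1,42); ℓ=2 even so k=1
i=0: a=21 ⇒ p=21, q=1
i=1: a=1 ⇒ p=22, q=1
(x₁, y₁) = (22, 1);  22² − 483·1² = 1 ✓
(x_2, y_2) = (22·22 + 483·1·1, 22·1 + 1·22) = (967, 44)
(x_3, y_3) = (22·967 + 483·1·44, 22·44 + 1·967) = (42526, 1935)
(x_4, y_4) = (22·42526 + 483·1·1935, 22·1935 + 1·42526) = (1870177, 85096)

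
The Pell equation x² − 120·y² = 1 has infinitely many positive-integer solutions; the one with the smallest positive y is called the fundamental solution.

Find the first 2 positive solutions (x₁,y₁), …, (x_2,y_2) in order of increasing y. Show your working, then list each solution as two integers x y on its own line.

[10; 1,20] for √120; ℓ=2 ⇒ convergent index 1
i=0: a=10 ⇒ p=10, q=1
i=1: a=1 ⇒ p=11, q=1
→ (11, 1).  Check: 11²=121, 120·1²=120, difference 1.
k=2:  x_2 = 11·11+120·1·1 = 241,  y_2 = 11·1+1·11 = 22

11 1
241 22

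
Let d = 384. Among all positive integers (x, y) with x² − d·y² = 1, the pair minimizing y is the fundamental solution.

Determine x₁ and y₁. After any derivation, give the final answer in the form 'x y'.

√384 = [19; 1,1,2,9,2,1,1,38, …], period ℓ=8 (even) → k=7
i=0: a=19 ⇒ p=19, q=1
…
i=2: a=1 ⇒ p=39, q=2
i=3: a=2 ⇒ p=98, q=5
…
i=5: a=2 ⇒ p=1940, q=99
i=6: a=1 ⇒ p=2861, q=146
i=7: a=1 ⇒ p=4801, q=245
→ (4801, 245).  Check: 4801²=23049601, 384·245²=23049600, difference 1.

4801 245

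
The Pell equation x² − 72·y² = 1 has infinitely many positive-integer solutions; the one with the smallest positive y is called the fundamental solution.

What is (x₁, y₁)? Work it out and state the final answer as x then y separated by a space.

17 2

d=72: √d = [8; 2,16] (ℓ=2, even), read p_1/q_1
i=0: a=8 ⇒ p=8, q=1
i=1: a=2 ⇒ p=17, q=2
(x₁, y₁) = (17, 2);  17² − 72·2² = 1 ✓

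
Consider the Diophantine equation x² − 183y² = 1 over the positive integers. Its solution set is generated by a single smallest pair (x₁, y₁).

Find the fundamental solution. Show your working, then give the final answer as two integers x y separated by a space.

487 36

d=183: √d = [13; 1,1,8,1,1,26] (ℓ=6, even), read p_5/q_5
step 0: (13, 1)  from 13·(1,0) + (0,1)
step 1: (14, 1)  from 1·(13,1) + (1,0)
step 2: (27, 2)  from 1·(14,1) + (13,1)
step 3: (230, 17)  from 8·(27,2) + (14,1)
step 4: (257, 19)  from 1·(230,17) + (27,2)
step 5: (487, 36)  from 1·(257,19) + (230,17)
(x₁, y₁) = (487, 36);  487² − 183·36² = 1 ✓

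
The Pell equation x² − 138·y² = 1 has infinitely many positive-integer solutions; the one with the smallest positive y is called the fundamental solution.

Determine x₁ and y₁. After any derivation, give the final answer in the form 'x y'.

47 4

√138 → a₀=11, period (1,2,1,22); ℓ=4 even so k=3
a_0=11:  p_0=11·1+0=11,  q_0=11·0+1=1
…
a_2=2:  p_2=2·12+11=35,  q_2=2·1+1=3
a_3=1:  p_3=1·35+12=47,  q_3=1·3+1=4
fundamental: x₁=47, y₁=4  (since 2209 − 138·16 = 1)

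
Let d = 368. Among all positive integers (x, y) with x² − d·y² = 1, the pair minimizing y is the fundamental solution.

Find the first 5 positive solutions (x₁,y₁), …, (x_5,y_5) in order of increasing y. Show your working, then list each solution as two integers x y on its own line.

1151 60
2649601 138120
6099380351 317952180
14040770918401 731925780240
32321848554778751 1684892828160300

[19; 5,2,5,38] for √368; ℓ=4 ⇒ convergent index 3
step 0: (19, 1)  from 19·(1,0) + (0,1)
…
step 2: (211, 11)  from 2·(96,5) + (19,1)
step 3: (1151, 60)  from 5·(211,11) + (96,5)
(x₁, y₁) = (1151, 60);  1151² − 368·60² = 1 ✓
k=2:  x_2 = 1151·1151+368·60·60 = 2649601,  y_2 = 1151·60+60·1151 = 138120
k=3:  x_3 = 1151·2649601+368·60·138120 = 6099380351,  y_3 = 1151·138120+60·2649601 = 317952180
k=4:  x_4 = 1151·6099380351+368·60·317952180 = 14040770918401,  y_4 = 1151·317952180+60·6099380351 = 731925780240
k=5:  x_5 = 1151·14040770918401+368·60·731925780240 = 32321848554778751,  y_5 = 1151·731925780240+60·14040770918401 = 1684892828160300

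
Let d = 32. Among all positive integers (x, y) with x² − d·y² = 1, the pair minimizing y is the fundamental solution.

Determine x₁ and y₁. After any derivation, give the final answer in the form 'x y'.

17 3

√32 → a₀=5, period (1,1,1,10); ℓ=4 even so k=3
i=0: a=5 ⇒ p=5, q=1
i=1: a=1 ⇒ p=6, q=1
i=2: a=1 ⇒ p=11, q=2
i=3: a=1 ⇒ p=17, q=3
fundamental: x₁=17, y₁=3  (since 289 − 32·9 = 1)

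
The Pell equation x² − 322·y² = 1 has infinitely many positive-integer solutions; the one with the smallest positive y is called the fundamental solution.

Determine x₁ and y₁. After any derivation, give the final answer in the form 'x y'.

323 18

√322 = [17; 1,16,1,34, …], period ℓ=4 (even) → k=3
a_0=17:  p_0=17·1+0=17,  q_0=17·0+1=1
a_1=1:  p_1=1·17+1=18,  q_1=1·1+0=1
a_2=16:  p_2=16·18+17=305,  q_2=16·1+1=17
a_3=1:  p_3=1·305+18=323,  q_3=1·17+1=18
→ (323, 18).  Check: 323²=104329, 322·18²=104328, difference 1.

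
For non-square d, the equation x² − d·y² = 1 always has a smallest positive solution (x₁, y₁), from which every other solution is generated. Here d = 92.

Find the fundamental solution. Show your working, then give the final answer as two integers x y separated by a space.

1151 120

√92 = [9; 1,1,2,4,2,1,1,18, …], period ℓ=8 (even) → k=7
k=0  a_k=9  p_k/q_k = 9/1
k=1  a_k=1  p_k/q_k = 10/1
…
k=6  a_k=1  p_k/q_k = 681/71
k=7  a_k=1  p_k/q_k = 1151/120
(x₁, y₁) = (1151, 120);  1151² − 92·120² = 1 ✓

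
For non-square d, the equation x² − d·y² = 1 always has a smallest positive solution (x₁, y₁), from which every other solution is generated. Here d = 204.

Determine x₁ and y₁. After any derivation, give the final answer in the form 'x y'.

4999 350

[14; 3,1,1,6,1,1,3,28] for √204; ℓ=8 ⇒ convergent index 7
k=0  a_k=14  p_k/q_k = 14/1
…
k=2  a_k=1  p_k/q_k = 57/4
k=3  a_k=1  p_k/q_k = 100/7
…
k=6  a_k=1  p_k/q_k = 1414/99
k=7  a_k=3  p_k/q_k = 4999/350
→ (4999, 350).  Check: 4999²=24990001, 204·350²=24990000, difference 1.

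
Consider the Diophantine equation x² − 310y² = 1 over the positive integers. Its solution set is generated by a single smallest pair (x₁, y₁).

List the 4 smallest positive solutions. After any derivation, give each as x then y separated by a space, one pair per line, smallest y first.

d=310: √d = [17; 1,1,1,1,5,…,1,1,34] (ℓ=16, even), read p_15/q_15
i=0: a=17 ⇒ p=17, q=1
i=1: a=1 ⇒ p=18, q=1
…
i=6: a=3 ⇒ p=1567, q=89
i=7: a=1 ⇒ p=2060, q=117
…
i=9: a=1 ⇒ p=7747, q=440
…
i=12: a=1 ⇒ p=181315, q=10298
i=13: a=1 ⇒ p=333702, q=18953
i=14: a=1 ⇒ p=515017, q=29251
i=15: a=1 ⇒ p=848719, q=48204
fundamental: x₁=848719, y₁=48204  (since 720323940961 − 310·2323625616 = 1)
(848719+48204√310)^2 = 1440647881921 + 81823301352√310
(848719+48204√310)^3 = 2445410459391369679 + 138889981000287972√310
(848719+48204√310)^4 = 4150932639366927117300481 + 235757131569084991314384√310

848719 48204
1440647881921 81823301352
2445410459391369679 138889981000287972
4150932639366927117300481 235757131569084991314384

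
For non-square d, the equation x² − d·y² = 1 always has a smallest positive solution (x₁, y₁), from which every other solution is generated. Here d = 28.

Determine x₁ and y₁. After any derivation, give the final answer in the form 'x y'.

127 24

d=28: √d = [5; 3,2,3,10] (ℓ=4, even), read p_3/q_3
step 0: (5, 1)  from 5·(1,0) + (0,1)
…
step 2: (37, 7)  from 2·(16,3) + (5,1)
step 3: (127, 24)  from 3·(37,7) + (16,3)
→ (127, 24).  Check: 127²=16129, 28·24²=16128, difference 1.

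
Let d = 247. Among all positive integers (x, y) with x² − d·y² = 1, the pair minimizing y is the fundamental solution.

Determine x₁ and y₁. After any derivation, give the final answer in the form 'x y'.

√247 → a₀=15, period (1,2,1,1,9,1,9,1,1,2,1,30); ℓ=12 even so k=11
a_0=15:  p_0=15·1+0=15,  q_0=15·0+1=1
a_1=1:  p_1=1·15+1=16,  q_1=1·1+0=1
a_2=2:  p_2=2·16+15=47,  q_2=2·1+1=3
a_3=1:  p_3=1·47+16=63,  q_3=1·3+1=4
a_4=1:  p_4=1·63+47=110,  q_4=1·4+3=7
a_5=9:  p_5=9·110+63=1053,  q_5=9·7+4=67
a_6=1:  p_6=1·1053+110=1163,  q_6=1·67+7=74
a_7=9:  p_7=9·1163+1053=11520,  q_7=9·74+67=733
a_8=1:  p_8=1·11520+1163=12683,  q_8=1·733+74=807
a_9=1:  p_9=1·12683+11520=24203,  q_9=1·807+733=1540
a_10=2:  p_10=2·24203+12683=61089,  q_10=2·1540+807=3887
a_11=1:  p_11=1·61089+24203=85292,  q_11=1·3887+1540=5427
(x₁, y₁) = (85292, 5427);  85292² − 247·5427² = 1 ✓

85292 5427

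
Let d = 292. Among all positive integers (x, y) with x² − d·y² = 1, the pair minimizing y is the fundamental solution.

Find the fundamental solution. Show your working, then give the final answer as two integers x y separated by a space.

2281249 133500

d=292: √d = [17; 11,2,1,3,8,3,1,2,11,34] (ℓ=10, even), read p_9/q_9
step 0: (17, 1)  from 17·(1,0) + (0,1)
…
step 2: (393, 23)  from 2·(188,11) + (17,1)
step 3: (581, 34)  from 1·(393,23) + (188,11)
…
step 8: (200767, 11749)  from 2·(72812,4261) + (55143,3227)
step 9: (2281249, 133500)  from 11·(200767,11749) + (72812,4261)
fundamental: x₁=2281249, y₁=133500  (since 5204097000001 − 292·17822250000 = 1)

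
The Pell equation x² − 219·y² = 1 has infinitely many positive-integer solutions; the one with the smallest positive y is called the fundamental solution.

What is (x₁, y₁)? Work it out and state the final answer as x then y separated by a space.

74 5

√219 → a₀=14, period (1,3,1,28); ℓ=4 even so k=3
a_0=14:  p_0=14·1+0=14,  q_0=14·0+1=1
…
a_2=3:  p_2=3·15+14=59,  q_2=3·1+1=4
a_3=1:  p_3=1·59+15=74,  q_3=1·4+1=5
(x₁, y₁) = (74, 5);  74² − 219·5² = 1 ✓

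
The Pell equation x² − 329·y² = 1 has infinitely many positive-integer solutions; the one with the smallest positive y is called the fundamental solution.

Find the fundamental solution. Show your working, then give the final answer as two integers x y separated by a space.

[18; 7,4,2,1,1,4,1,1,2,4,7,36] for √329; ℓ=12 ⇒ convergent index 11
step 0: (18, 1)  from 18·(1,0) + (0,1)
…
step 3: (1179, 65)  from 2·(526,29) + (127,7)
…
step 10: (328794, 18127)  from 4·(74857,4127) + (29366,1619)
step 11: (2376415, 131016)  from 7·(328794,18127) + (74857,4127)
(x₁, y₁) = (2376415, 131016);  2376415² − 329·131016² = 1 ✓

2376415 131016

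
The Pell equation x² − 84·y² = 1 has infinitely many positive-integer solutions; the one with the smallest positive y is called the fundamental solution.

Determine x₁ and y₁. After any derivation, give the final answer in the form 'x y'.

55 6

√84 → a₀=9, period (6,18); ℓ=2 even so k=1
a_0=9:  p_0=9·1+0=9,  q_0=9·0+1=1
a_1=6:  p_1=6·9+1=55,  q_1=6·1+0=6
fundamental: x₁=55, y₁=6  (since 3025 − 84·36 = 1)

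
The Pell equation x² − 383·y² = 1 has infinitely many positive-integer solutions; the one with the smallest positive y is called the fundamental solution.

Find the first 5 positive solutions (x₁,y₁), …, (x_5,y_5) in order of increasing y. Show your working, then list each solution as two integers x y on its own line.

18768 959
704475647 35997024
26443197867024 1351184291905
992571874432137217 50718053544949056
37257177852241504710288 1903752856512023474111

[19; 1,1,3,19,3,1,1,38] for √383; ℓ=8 ⇒ convergent index 7
k=0  a_k=19  p_k/q_k = 19/1
k=1  a_k=1  p_k/q_k = 20/1
k=2  a_k=1  p_k/q_k = 39/2
…
k=5  a_k=3  p_k/q_k = 8063/412
k=6  a_k=1  p_k/q_k = 10705/547
k=7  a_k=1  p_k/q_k = 18768/959
(x₁, y₁) = (18768, 959);  18768² − 383·959² = 1 ✓
k=2:  x_2 = 18768·18768+383·959·959 = 704475647,  y_2 = 18768·959+959·18768 = 35997024
k=3:  x_3 = 18768·704475647+383·959·35997024 = 26443197867024,  y_3 = 18768·35997024+959·704475647 = 1351184291905
k=4:  x_4 = 18768·26443197867024+383·959·1351184291905 = 992571874432137217,  y_4 = 18768·1351184291905+959·26443197867024 = 50718053544949056
k=5:  x_5 = 18768·992571874432137217+383·959·50718053544949056 = 37257177852241504710288,  y_5 = 18768·50718053544949056+959·992571874432137217 = 1903752856512023474111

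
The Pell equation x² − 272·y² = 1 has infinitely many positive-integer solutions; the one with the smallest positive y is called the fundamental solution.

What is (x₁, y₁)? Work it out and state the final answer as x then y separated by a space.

d=272: √d = [16; 2,32] (ℓ=2, even), read p_1/q_1
i=0: a=16 ⇒ p=16, q=1
i=1: a=2 ⇒ p=33, q=2
fundamental: x₁=33, y₁=2  (since 1089 − 272·4 = 1)

33 2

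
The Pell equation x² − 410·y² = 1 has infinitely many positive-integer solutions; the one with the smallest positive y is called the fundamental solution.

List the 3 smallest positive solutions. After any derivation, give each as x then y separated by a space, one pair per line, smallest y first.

d=410: √d = [20; 4,40] (ℓ=2, even), read p_1/q_1
k=0  a_k=20  p_k/q_k = 20/1
k=1  a_k=4  p_k/q_k = 81/4
→ (81, 4).  Check: 81²=6561, 410·4²=6560, difference 1.
k=2:  x_2 = 81·81+410·4·4 = 13121,  y_2 = 81·4+4·81 = 648
k=3:  x_3 = 81·13121+410·4·648 = 2125521,  y_3 = 81·648+4·13121 = 104972

81 4
13121 648
2125521 104972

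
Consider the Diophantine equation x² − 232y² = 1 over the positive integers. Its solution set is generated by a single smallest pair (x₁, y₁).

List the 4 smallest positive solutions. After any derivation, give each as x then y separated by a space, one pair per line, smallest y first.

19603 1287
768555217 50458122
30131975818099 1978261129845
1181354243155834177 77559705806244948

[15; 4,3,7,3,4,30] for √232; ℓ=6 ⇒ convergent index 5
i=0: a=15 ⇒ p=15, q=1
…
i=3: a=7 ⇒ p=1447, q=95
i=4: a=3 ⇒ p=4539, q=298
i=5: a=4 ⇒ p=19603, q=1287
(x₁, y₁) = (19603, 1287);  19603² − 232·1287² = 1 ✓
(x_2, y_2) = (19603·19603 + 232·1287·1287, 19603·1287 + 1287·19603) = (768555217, 50458122)
(x_3, y_3) = (19603·768555217 + 232·1287·50458122, 19603·50458122 + 1287·768555217) = (30131975818099, 1978261129845)
(x_4, y_4) = (19603·30131975818099 + 232·1287·1978261129845, 19603·1978261129845 + 1287·30131975818099) = (1181354243155834177, 77559705806244948)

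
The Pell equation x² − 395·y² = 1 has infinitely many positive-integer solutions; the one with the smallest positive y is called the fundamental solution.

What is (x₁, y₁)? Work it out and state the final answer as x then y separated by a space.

√395 = [19; 1,6,1,38, …], period ℓ=4 (even) → k=3
i=0: a=19 ⇒ p=19, q=1
…
i=2: a=6 ⇒ p=139, q=7
i=3: a=1 ⇒ p=159, q=8
(x₁, y₁) = (159, 8);  159² − 395·8² = 1 ✓

159 8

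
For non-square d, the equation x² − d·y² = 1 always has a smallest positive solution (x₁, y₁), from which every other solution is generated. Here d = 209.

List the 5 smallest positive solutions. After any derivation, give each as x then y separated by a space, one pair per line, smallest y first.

46551 3220
4333991201 299788440
403503248748951 27910903337660
37566959460690844801 2598560922243032880
3497559059305735783913751 241931218954759943856100

[14; 2,5,3,2,3,5,2,28] for √209; ℓ=8 ⇒ convergent index 7
k=0  a_k=14  p_k/q_k = 14/1
…
k=2  a_k=5  p_k/q_k = 159/11
…
k=5  a_k=3  p_k/q_k = 4019/278
k=6  a_k=5  p_k/q_k = 21266/1471
k=7  a_k=2  p_k/q_k = 46551/3220
(x₁, y₁) = (46551, 3220);  46551² − 209·3220² = 1 ✓
(46551+3220√209)^2 = 4333991201 + 299788440√209
(46551+3220√209)^3 = 403503248748951 + 27910903337660√209
(46551+3220√209)^4 = 37566959460690844801 + 2598560922243032880√209
(46551+3220√209)^5 = 3497559059305735783913751 + 241931218954759943856100√209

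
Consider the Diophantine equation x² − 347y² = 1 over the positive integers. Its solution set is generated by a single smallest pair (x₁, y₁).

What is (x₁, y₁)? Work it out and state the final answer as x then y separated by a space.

641602 34443

d=347: √d = [18; 1,1,1,2,4,…,1,1,36] (ℓ=14, even), read p_13/q_13
a_0=18:  p_0=18·1+0=18,  q_0=18·0+1=1
a_1=1:  p_1=1·18+1=19,  q_1=1·1+0=1
…
a_3=1:  p_3=1·37+19=56,  q_3=1·2+1=3
…
a_6=1:  p_6=1·652+149=801,  q_6=1·35+8=43
a_7=17:  p_7=17·801+652=14269,  q_7=17·43+35=766
a_8=1:  p_8=1·14269+801=15070,  q_8=1·766+43=809
a_9=4:  p_9=4·15070+14269=74549,  q_9=4·809+766=4002
a_10=2:  p_10=2·74549+15070=164168,  q_10=2·4002+809=8813
a_11=1:  p_11=1·164168+74549=238717,  q_11=1·8813+4002=12815
a_12=1:  p_12=1·238717+164168=402885,  q_12=1·12815+8813=21628
a_13=1:  p_13=1·402885+238717=641602,  q_13=1·21628+12815=34443
fundamental: x₁=641602, y₁=34443  (since 411653126404 − 347·1186320249 = 1)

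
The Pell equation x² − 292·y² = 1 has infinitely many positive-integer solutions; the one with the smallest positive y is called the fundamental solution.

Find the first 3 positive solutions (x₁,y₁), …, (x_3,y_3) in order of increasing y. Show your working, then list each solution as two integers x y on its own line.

[17; 11,2,1,3,8,3,1,2,11,34] for √292; ℓ=10 ⇒ convergent index 9
i=0: a=17 ⇒ p=17, q=1
i=1: a=11 ⇒ p=188, q=11
i=2: a=2 ⇒ p=393, q=23
…
i=5: a=8 ⇒ p=17669, q=1034
i=6: a=3 ⇒ p=55143, q=3227
…
i=8: a=2 ⇒ p=200767, q=11749
i=9: a=11 ⇒ p=2281249, q=133500
(x₁, y₁) = (2281249, 133500);  2281249² − 292·133500² = 1 ✓
(2281249+133500√292)^2 = 10408194000001 + 609093483000√292
(2281249+133500√292)^3 = 47487364308614281249 + 2778987798000400500√292

2281249 133500
10408194000001 609093483000
47487364308614281249 2778987798000400500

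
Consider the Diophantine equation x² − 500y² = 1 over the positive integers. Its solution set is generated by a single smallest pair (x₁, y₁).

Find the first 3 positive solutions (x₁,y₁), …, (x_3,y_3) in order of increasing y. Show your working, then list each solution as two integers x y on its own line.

√500 = [22; 2,1,3,2,1,…,1,2,44, …], period ℓ=14 (even) → k=13
i=0: a=22 ⇒ p=22, q=1
…
i=2: a=1 ⇒ p=67, q=3
i=3: a=3 ⇒ p=246, q=11
i=4: a=2 ⇒ p=559, q=25
i=5: a=1 ⇒ p=805, q=36
…
i=7: a=10 ⇒ p=14445, q=646
i=8: a=1 ⇒ p=15809, q=707
i=9: a=1 ⇒ p=30254, q=1353
i=10: a=2 ⇒ p=76317, q=3413
i=11: a=3 ⇒ p=259205, q=11592
i=12: a=1 ⇒ p=335522, q=15005
i=13: a=2 ⇒ p=930249, q=41602
(x₁, y₁) = (930249, 41602);  930249² − 500·41602² = 1 ✓
(x_2, y_2) = (930249·930249 + 500·41602·41602, 930249·41602 + 41602·930249) = (1730726404001, 77400437796)
(x_3, y_3) = (930249·1730726404001 + 500·41602·77400437796, 930249·77400437796 + 41602·1730726404001) = (3220013013190122249, 144003359718540806)

930249 41602
1730726404001 77400437796
3220013013190122249 144003359718540806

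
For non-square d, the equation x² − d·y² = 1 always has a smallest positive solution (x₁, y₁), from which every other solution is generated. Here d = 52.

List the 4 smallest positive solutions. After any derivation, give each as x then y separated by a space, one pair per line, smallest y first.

d=52: √d = [7; 4,1,2,1,4,14] (ℓ=6, even), read p_5/q_5
a_0=7:  p_0=7·1+0=7,  q_0=7·0+1=1
a_1=4:  p_1=4·7+1=29,  q_1=4·1+0=4
a_2=1:  p_2=1·29+7=36,  q_2=1·4+1=5
a_3=2:  p_3=2·36+29=101,  q_3=2·5+4=14
a_4=1:  p_4=1·101+36=137,  q_4=1·14+5=19
a_5=4:  p_5=4·137+101=649,  q_5=4·19+14=90
fundamental: x₁=649, y₁=90  (since 421201 − 52·8100 = 1)
n=2: (649,90)∘(649,90) = (649·649+52·90·90, 649·90+90·649) = (842401,116820)
n=3: (842401,116820)∘(649,90) = (649·842401+52·90·116820, 649·116820+90·842401) = (1093435849,151632270)
n=4: (1093435849,151632270)∘(649,90) = (649·1093435849+52·90·151632270, 649·151632270+90·1093435849) = (1419278889601,196818569640)

649 90
842401 116820
1093435849 151632270
1419278889601 196818569640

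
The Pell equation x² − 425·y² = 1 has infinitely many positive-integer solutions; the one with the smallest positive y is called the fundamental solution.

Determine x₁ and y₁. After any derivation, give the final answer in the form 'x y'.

143649 6968

√425 → a₀=20, period (1,1,1,1,1,1,40); ℓ=7 odd so k=13
i=0: a=20 ⇒ p=20, q=1
i=1: a=1 ⇒ p=21, q=1
…
i=3: a=1 ⇒ p=62, q=3
i=4: a=1 ⇒ p=103, q=5
i=5: a=1 ⇒ p=165, q=8
…
i=7: a=40 ⇒ p=10885, q=528
…
i=9: a=1 ⇒ p=22038, q=1069
…
i=12: a=1 ⇒ p=88420, q=4289
i=13: a=1 ⇒ p=143649, q=6968
→ (143649, 6968).  Check: 143649²=20635035201, 425·6968²=20635035200, difference 1.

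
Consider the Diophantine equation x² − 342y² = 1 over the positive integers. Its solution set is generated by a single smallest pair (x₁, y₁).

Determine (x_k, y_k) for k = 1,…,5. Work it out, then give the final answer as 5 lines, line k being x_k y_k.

37 2
2737 148
202501 10950
14982337 810152
1108490437 59940298

d=342: √d = [18; 2,36] (ℓ=2, even), read p_1/q_1
i=0: a=18 ⇒ p=18, q=1
i=1: a=2 ⇒ p=37, q=2
(x₁, y₁) = (37, 2);  37² − 342·2² = 1 ✓
n=2: (37,2)∘(37,2) = (37·37+342·2·2, 37·2+2·37) = (2737,148)
n=3: (2737,148)∘(37,2) = (37·2737+342·2·148, 37·148+2·2737) = (202501,10950)
n=4: (202501,10950)∘(37,2) = (37·202501+342·2·10950, 37·10950+2·202501) = (14982337,810152)
n=5: (14982337,810152)∘(37,2) = (37·14982337+342·2·810152, 37·810152+2·14982337) = (1108490437,59940298)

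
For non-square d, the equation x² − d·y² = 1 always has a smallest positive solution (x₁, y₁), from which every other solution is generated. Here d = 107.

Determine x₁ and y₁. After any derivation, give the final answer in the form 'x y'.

962 93

√107 = [10; 2,1,9,1,2,20, …], period ℓ=6 (even) → k=5
k=0  a_k=10  p_k/q_k = 10/1
…
k=2  a_k=1  p_k/q_k = 31/3
…
k=4  a_k=1  p_k/q_k = 331/32
k=5  a_k=2  p_k/q_k = 962/93
→ (962, 93).  Check: 962²=925444, 107·93²=925443, difference 1.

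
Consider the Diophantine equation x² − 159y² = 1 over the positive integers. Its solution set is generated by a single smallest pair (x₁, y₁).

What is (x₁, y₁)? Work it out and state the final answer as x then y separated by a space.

√159 = [12; 1,1,1,1,3,1,1,1,1,24, …], period ℓ=10 (even) → k=9
a_0=12:  p_0=12·1+0=12,  q_0=12·0+1=1
…
a_2=1:  p_2=1·13+12=25,  q_2=1·1+1=2
a_3=1:  p_3=1·25+13=38,  q_3=1·2+1=3
a_4=1:  p_4=1·38+25=63,  q_4=1·3+2=5
a_5=3:  p_5=3·63+38=227,  q_5=3·5+3=18
…
a_8=1:  p_8=1·517+290=807,  q_8=1·41+23=64
a_9=1:  p_9=1·807+517=1324,  q_9=1·64+41=105
fundamental: x₁=1324, y₁=105  (since 1752976 − 159·11025 = 1)

1324 105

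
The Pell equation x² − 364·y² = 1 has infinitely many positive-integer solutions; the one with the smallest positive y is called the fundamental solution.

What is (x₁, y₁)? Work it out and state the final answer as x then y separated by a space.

√364 → a₀=19, period (12,1,2,3,1,8,1,3,2,1,12,38); ℓ=12 even so k=11
step 0: (19, 1)  from 19·(1,0) + (0,1)
step 1: (229, 12)  from 12·(19,1) + (1,0)
…
step 3: (725, 38)  from 2·(248,13) + (229,12)
…
step 5: (3148, 165)  from 1·(2423,127) + (725,38)
…
step 7: (30755, 1612)  from 1·(27607,1447) + (3148,165)
…
step 10: (390371, 20461)  from 1·(270499,14178) + (119872,6283)
step 11: (4954951, 259710)  from 12·(390371,20461) + (270499,14178)
→ (4954951, 259710).  Check: 4954951²=24551539412401, 364·259710²=24551539412400, difference 1.

4954951 259710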